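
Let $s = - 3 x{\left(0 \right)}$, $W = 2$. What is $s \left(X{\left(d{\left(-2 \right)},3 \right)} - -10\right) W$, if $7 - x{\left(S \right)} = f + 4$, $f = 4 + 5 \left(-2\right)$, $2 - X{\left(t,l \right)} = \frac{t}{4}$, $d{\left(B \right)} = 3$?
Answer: $- \frac{1215}{2} \approx -607.5$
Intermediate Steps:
$X{\left(t,l \right)} = 2 - \frac{t}{4}$
$f = -6$ ($f = 4 - 10 = -6$)
$x{\left(S \right)} = 9$ ($x{\left(S \right)} = 7 - \left(-6 + 4\right) = 7 - -2 = 7 + 2 = 9$)
$s = -27$ ($s = \left(-3\right) 9 = -27$)
$s \left(X{\left(d{\left(-2 \right)},3 \right)} - -10\right) W = - 27 \left(\left(2 - \frac{3}{4}\right) - -10\right) 2 = - 27 \left(\left(2 - \frac{3}{4}\right) + 10\right) 2 = - 27 \left(\frac{5}{4} + 10\right) 2 = \left(-27\right) \frac{45}{4} \cdot 2 = \left(- \frac{1215}{4}\right) 2 = - \frac{1215}{2}$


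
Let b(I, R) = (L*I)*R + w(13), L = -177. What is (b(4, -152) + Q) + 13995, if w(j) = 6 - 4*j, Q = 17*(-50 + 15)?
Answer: 120970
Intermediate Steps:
Q = -595 (Q = 17*(-35) = -595)
b(I, R) = -46 - 177*I*R (b(I, R) = (-177*I)*R + (6 - 4*13) = -177*I*R + (6 - 52) = -177*I*R - 46 = -46 - 177*I*R)
(b(4, -152) + Q) + 13995 = ((-46 - 177*4*(-152)) - 595) + 13995 = ((-46 + 107616) - 595) + 13995 = (107570 - 595) + 13995 = 106975 + 13995 = 120970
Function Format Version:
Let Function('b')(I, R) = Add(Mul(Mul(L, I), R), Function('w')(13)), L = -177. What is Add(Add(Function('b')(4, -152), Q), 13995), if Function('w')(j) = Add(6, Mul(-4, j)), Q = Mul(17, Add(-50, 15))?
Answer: 120970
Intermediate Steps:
Q = -595 (Q = Mul(17, -35) = -595)
Function('b')(I, R) = Add(-46, Mul(-177, I, R)) (Function('b')(I, R) = Add(Mul(Mul(-177, I), R), Add(6, Mul(-4, 13))) = Add(Mul(-177, I, R), Add(6, -52)) = Add(Mul(-177, I, R), -46) = Add(-46, Mul(-177, I, R)))
Add(Add(Function('b')(4, -152), Q), 13995) = Add(Add(Add(-46, Mul(-177, 4, -152)), -595), 13995) = Add(Add(Add(-46, 107616), -595), 13995) = Add(Add(107570, -595), 13995) = Add(106975, 13995) = 120970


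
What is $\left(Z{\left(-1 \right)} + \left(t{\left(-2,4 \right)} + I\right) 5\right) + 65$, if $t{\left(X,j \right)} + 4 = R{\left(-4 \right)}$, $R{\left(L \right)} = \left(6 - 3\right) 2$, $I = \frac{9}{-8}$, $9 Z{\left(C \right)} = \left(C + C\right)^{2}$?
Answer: $\frac{5027}{72} \approx 69.819$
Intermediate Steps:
$Z{\left(C \right)} = \frac{4 C^{2}}{9}$ ($Z{\left(C \right)} = \frac{\left(C + C\right)^{2}}{9} = \frac{\left(2 C\right)^{2}}{9} = \frac{4 C^{2}}{9}$)
$I = - \frac{9}{8}$ ($I = 9 \left(- \frac{1}{8}\right) = - \frac{9}{8} \approx -1.125$)
$R{\left(L \right)} = 6$ ($R{\left(L \right)} = 3 \cdot 2 = 6$)
$t{\left(X,j \right)} = 2$ ($t{\left(X,j \right)} = -4 + 6 = 2$)
$\left(Z{\left(-1 \right)} + \left(t{\left(-2,4 \right)} + I\right) 5\right) + 65 = \left(\frac{4 \left(-1\right)^{2}}{9} + \left(2 - \frac{9}{8}\right) 5\right) + 65 = \left(\frac{4}{9} \cdot 1 + \frac{7}{8} \cdot 5\right) + 65 = \left(\frac{4}{9} + \frac{35}{8}\right) + 65 = \frac{347}{72} + 65 = \frac{5027}{72}$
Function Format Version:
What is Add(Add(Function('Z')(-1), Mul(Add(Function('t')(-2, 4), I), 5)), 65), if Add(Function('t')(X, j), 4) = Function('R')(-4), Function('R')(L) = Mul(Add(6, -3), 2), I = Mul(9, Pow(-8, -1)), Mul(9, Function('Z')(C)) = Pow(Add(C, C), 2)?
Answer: Rational(5027, 72) ≈ 69.819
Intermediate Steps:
Function('Z')(C) = Mul(Rational(4, 9), Pow(C, 2)) (Function('Z')(C) = Mul(Rational(1, 9), Pow(Add(C, C), 2)) = Mul(Rational(1, 9), Pow(Mul(2, C), 2)) = Mul(Rational(1, 9), Mul(4, Pow(C, 2))) = Mul(Rational(4, 9), Pow(C, 2)))
I = Rational(-9, 8) (I = Mul(9, Rational(-1, 8)) = Rational(-9, 8) ≈ -1.1250)
Function('R')(L) = 6 (Function('R')(L) = Mul(3, 2) = 6)
Function('t')(X, j) = 2 (Function('t')(X, j) = Add(-4, 6) = 2)
Add(Add(Function('Z')(-1), Mul(Add(Function('t')(-2, 4), I), 5)), 65) = Add(Add(Mul(Rational(4, 9), Pow(-1, 2)), Mul(Add(2, Rational(-9, 8)), 5)), 65) = Add(Add(Mul(Rational(4, 9), 1), Mul(Rational(7, 8), 5)), 65) = Add(Add(Rational(4, 9), Rational(35, 8)), 65) = Add(Rational(347, 72), 65) = Rational(5027, 72)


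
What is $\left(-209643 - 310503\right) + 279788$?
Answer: $-240358$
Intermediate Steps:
$\left(-209643 - 310503\right) + 279788 = -520146 + 279788 = -240358$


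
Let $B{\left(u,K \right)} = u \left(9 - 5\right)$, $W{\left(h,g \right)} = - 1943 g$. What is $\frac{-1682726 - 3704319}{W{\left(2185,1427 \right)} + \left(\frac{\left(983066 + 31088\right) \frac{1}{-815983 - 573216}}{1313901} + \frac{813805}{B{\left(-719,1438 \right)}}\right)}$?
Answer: $\frac{28279165547124485384580}{14556503874785099927363} \approx 1.9427$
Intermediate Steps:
$B{\left(u,K \right)} = 4 u$ ($B{\left(u,K \right)} = u 4 = 4 u$)
$\frac{-1682726 - 3704319}{W{\left(2185,1427 \right)} + \left(\frac{\left(983066 + 31088\right) \frac{1}{-815983 - 573216}}{1313901} + \frac{813805}{B{\left(-719,1438 \right)}}\right)} = \frac{-1682726 - 3704319}{\left(-1943\right) 1427 + \left(\frac{\left(983066 + 31088\right) \frac{1}{-815983 - 573216}}{1313901} + \frac{813805}{4 \left(-719\right)}\right)} = - \frac{5387045}{-2772661 + \left(\frac{1014154}{-1389199} \cdot \frac{1}{1313901} + \frac{813805}{-2876}\right)} = - \frac{5387045}{-2772661 + \left(1014154 \left(- \frac{1}{1389199}\right) \frac{1}{1313901} + 813805 \left(- \frac{1}{2876}\right)\right)} = - \frac{5387045}{-2772661 - \frac{1485413818888809599}{5249476391439924}} = - \frac{5387045}{- \frac{14556503874785099927363}{5249476391439924}} = \left(-5387045\right) \left(- \frac{5249476391439924}{14556503874785099927363}\right) = \frac{28279165547124485384580}{14556503874785099927363}$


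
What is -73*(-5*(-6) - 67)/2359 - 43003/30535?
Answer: -18969042/72032065 ≈ -0.26334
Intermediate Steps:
-73*(-5*(-6) - 67)/2359 - 43003/30535 = -73*(30 - 67)*(1/2359) - 43003*1/30535 = -73*(-37)*(1/2359) - 43003/30535 = 2701*(1/2359) - 43003/30535 = 2701/2359 - 43003/30535 = -18969042/72032065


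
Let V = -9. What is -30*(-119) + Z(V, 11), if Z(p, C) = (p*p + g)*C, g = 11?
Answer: 4582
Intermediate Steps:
Z(p, C) = C*(11 + p²) (Z(p, C) = (p*p + 11)*C = (p² + 11)*C = (11 + p²)*C = C*(11 + p²))
-30*(-119) + Z(V, 11) = -30*(-119) + 11*(11 + (-9)²) = 3570 + 11*(11 + 81) = 3570 + 11*92 = 3570 + 1012 = 4582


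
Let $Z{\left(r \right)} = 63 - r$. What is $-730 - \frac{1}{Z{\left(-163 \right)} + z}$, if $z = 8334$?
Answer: $- \frac{6248801}{8560} \approx -730.0$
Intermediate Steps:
$-730 - \frac{1}{Z{\left(-163 \right)} + z} = -730 - \frac{1}{\left(63 - -163\right) + 8334} = -730 - \frac{1}{\left(63 + 163\right) + 8334} = -730 - \frac{1}{226 + 8334} = -730 - \frac{1}{8560} = - \frac{6248801}{8560}$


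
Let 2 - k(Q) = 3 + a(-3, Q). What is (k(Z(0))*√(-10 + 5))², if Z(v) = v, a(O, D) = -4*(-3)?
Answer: -845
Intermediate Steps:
a(O, D) = 12
k(Q) = -13 (k(Q) = 2 - (3 + 12) = 2 - 1*15 = 2 - 15 = -13)
(k(Z(0))*√(-10 + 5))² = (-13*√(-10 + 5))² = (-13*I*√5)² = -845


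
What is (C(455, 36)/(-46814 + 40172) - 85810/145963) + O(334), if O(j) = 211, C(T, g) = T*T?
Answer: 173773657811/969486246 ≈ 179.24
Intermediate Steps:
C(T, g) = T**2
(C(455, 36)/(-46814 + 40172) - 85810/145963) + O(334) = (455**2/(-46814 + 40172) - 85810/145963) + 211 = (207025/(-6642) - 85810*1/145963) + 211 = (207025*(-1/6642) - 85810/145963) + 211 = (-207025/6642 - 85810/145963) + 211 = -30787940095/969486246 + 211 = 173773657811/969486246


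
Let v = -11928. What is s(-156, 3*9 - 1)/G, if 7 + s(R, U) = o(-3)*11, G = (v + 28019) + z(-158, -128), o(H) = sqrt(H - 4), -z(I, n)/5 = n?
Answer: -7/16731 + I*sqrt(7)/1521 ≈ -0.00041839 + 0.0017395*I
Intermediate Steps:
z(I, n) = -5*n
o(H) = sqrt(-4 + H)
G = 16731 (G = (-11928 + 28019) - 5*(-128) = 16091 + 640 = 16731)
s(R, U) = -7 + 11*I*sqrt(7) (s(R, U) = -7 + sqrt(-4 - 3)*11 = -7 + sqrt(-7)*11 = -7 + (I*sqrt(7))*11 = -7 + 11*I*sqrt(7))
s(-156, 3*9 - 1)/G = (-7 + 11*I*sqrt(7))/16731 = (-7 + 11*I*sqrt(7))*(1/16731) = -7/16731 + I*sqrt(7)/1521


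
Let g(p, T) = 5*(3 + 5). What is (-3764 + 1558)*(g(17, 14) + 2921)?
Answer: -6531966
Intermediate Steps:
g(p, T) = 40 (g(p, T) = 5*8 = 40)
(-3764 + 1558)*(g(17, 14) + 2921) = (-3764 + 1558)*(40 + 2921) = -2206*2961 = -6531966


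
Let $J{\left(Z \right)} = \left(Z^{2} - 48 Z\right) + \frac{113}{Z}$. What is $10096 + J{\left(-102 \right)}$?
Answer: $\frac{2590279}{102} \approx 25395.0$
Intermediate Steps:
$J{\left(Z \right)} = Z^{2} - 48 Z + \frac{113}{Z}$
$10096 + J{\left(-102 \right)} = 10096 + \frac{113 + \left(-102\right)^{2} \left(-48 - 102\right)}{-102} = 10096 - \frac{113 + 10404 \left(-150\right)}{102} = 10096 - \frac{113 - 1560600}{102} = 10096 - - \frac{1560487}{102} = 10096 + \frac{1560487}{102} = \frac{2590279}{102}$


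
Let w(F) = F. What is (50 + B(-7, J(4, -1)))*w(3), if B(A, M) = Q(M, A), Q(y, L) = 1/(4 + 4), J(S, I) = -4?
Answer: 1203/8 ≈ 150.38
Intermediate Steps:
Q(y, L) = ⅛ (Q(y, L) = 1/8 = ⅛)
B(A, M) = ⅛
(50 + B(-7, J(4, -1)))*w(3) = (50 + ⅛)*3 = (401/8)*3 = 1203/8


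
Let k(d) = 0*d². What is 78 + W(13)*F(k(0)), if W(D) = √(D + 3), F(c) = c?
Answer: 78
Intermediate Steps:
k(d) = 0
W(D) = √(3 + D)
78 + W(13)*F(k(0)) = 78 + √(3 + 13)*0 = 78 + √16*0 = 78 + 4*0 = 78 + 0 = 78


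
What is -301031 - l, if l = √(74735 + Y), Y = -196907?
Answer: -301031 - 2*I*√30543 ≈ -3.0103e+5 - 349.53*I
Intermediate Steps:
l = 2*I*√30543 (l = √(74735 - 196907) = √(-122172) = 2*I*√30543 ≈ 349.53*I)
-301031 - l = -301031 - 2*I*√30543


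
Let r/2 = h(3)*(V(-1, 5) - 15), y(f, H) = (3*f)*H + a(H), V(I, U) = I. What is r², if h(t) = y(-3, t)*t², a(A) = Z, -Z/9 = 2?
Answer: 167961600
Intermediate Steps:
Z = -18 (Z = -9*2 = -18)
a(A) = -18
y(f, H) = -18 + 3*H*f (y(f, H) = (3*f)*H - 18 = 3*H*f - 18 = -18 + 3*H*f)
h(t) = t²*(-18 - 9*t) (h(t) = (-18 + 3*t*(-3))*t² = (-18 - 9*t)*t² = t²*(-18 - 9*t))
r = 12960 (r = 2*((9*3²*(-2 - 1*3))*(-1 - 15)) = 2*((9*9*(-2 - 3))*(-16)) = 2*((9*9*(-5))*(-16)) = 2*(-405*(-16)) = 2*6480 = 12960)
r² = 12960² = 167961600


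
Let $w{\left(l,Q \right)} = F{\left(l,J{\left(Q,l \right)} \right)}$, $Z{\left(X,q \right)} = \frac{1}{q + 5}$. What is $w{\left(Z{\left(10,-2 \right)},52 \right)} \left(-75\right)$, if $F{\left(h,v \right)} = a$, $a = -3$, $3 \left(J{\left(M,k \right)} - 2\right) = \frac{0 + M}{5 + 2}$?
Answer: $225$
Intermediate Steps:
$J{\left(M,k \right)} = 2 + \frac{M}{21}$ ($J{\left(M,k \right)} = 2 + \frac{\left(0 + M\right) \frac{1}{5 + 2}}{3} = 2 + \frac{M \frac{1}{7}}{3} = 2 + \frac{\frac{1}{7} M}{3} = 2 + \frac{M}{21}$)
$F{\left(h,v \right)} = -3$
$Z{\left(X,q \right)} = \frac{1}{5 + q}$
$w{\left(l,Q \right)} = -3$
$w{\left(Z{\left(10,-2 \right)},52 \right)} \left(-75\right) = \left(-3\right) \left(-75\right) = 225$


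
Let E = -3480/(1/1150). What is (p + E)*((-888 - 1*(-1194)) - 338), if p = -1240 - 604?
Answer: 128123008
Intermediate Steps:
E = -4002000 (E = -3480/1/1150 = -3480*1150 = -4002000)
p = -1844
(p + E)*((-888 - 1*(-1194)) - 338) = (-1844 - 4002000)*((-888 - 1*(-1194)) - 338) = -4003844*((-888 + 1194) - 338) = -4003844*(306 - 338) = -4003844*(-32) = 128123008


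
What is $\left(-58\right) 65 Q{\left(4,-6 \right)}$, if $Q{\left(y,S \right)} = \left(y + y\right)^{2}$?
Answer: $-241280$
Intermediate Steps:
$Q{\left(y,S \right)} = 4 y^{2}$ ($Q{\left(y,S \right)} = \left(2 y\right)^{2} = 4 y^{2}$)
$\left(-58\right) 65 Q{\left(4,-6 \right)} = \left(-58\right) 65 \cdot 4 \cdot 4^{2} = - 3770 \cdot 4 \cdot 16 = \left(-3770\right) 64 = -241280$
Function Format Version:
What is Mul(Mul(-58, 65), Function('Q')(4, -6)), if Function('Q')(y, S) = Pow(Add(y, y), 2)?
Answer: -241280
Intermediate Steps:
Function('Q')(y, S) = Mul(4, Pow(y, 2)) (Function('Q')(y, S) = Pow(Mul(2, y), 2) = Mul(4, Pow(y, 2)))
Mul(Mul(-58, 65), Function('Q')(4, -6)) = Mul(Mul(-58, 65), Mul(4, Pow(4, 2))) = Mul(-3770, Mul(4, 16)) = Mul(-3770, 64) = -241280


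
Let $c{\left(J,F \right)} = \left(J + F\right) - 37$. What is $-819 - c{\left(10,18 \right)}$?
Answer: $-810$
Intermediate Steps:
$c{\left(J,F \right)} = -37 + F + J$ ($c{\left(J,F \right)} = \left(F + J\right) - 37 = -37 + F + J$)
$-819 - c{\left(10,18 \right)} = -819 - \left(-37 + 18 + 10\right) = -819 - -9 = -819 + 9 = -810$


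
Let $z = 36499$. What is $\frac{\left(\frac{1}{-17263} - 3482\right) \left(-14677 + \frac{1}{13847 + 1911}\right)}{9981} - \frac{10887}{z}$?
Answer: $\frac{2967173815316589017}{579530473827706} \approx 5120.0$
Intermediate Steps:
$\frac{\left(\frac{1}{-17263} - 3482\right) \left(-14677 + \frac{1}{13847 + 1911}\right)}{9981} - \frac{10887}{z} = \frac{\left(\frac{1}{-17263} - 3482\right) \left(-14677 + \frac{1}{13847 + 1911}\right)}{9981} - \frac{10887}{36499} = \left(- \frac{1}{17263} - 3482\right) \left(-14677 + \frac{1}{15758}\right) \frac{1}{9981} - \frac{573}{1921} = - \frac{60109767 \left(-14677 + \frac{1}{15758}\right)}{17263} \cdot \frac{1}{9981} - \frac{573}{1921} = \left(- \frac{60109767}{17263}\right) \left(- \frac{231280165}{15758}\right) \frac{1}{9981} - \frac{573}{1921} = \frac{13902196829871555}{272030354} \cdot \frac{1}{9981} - \frac{573}{1921} = \frac{1544688536652395}{301681662586} - \frac{573}{1921} = \frac{2967173815316589017}{579530473827706}$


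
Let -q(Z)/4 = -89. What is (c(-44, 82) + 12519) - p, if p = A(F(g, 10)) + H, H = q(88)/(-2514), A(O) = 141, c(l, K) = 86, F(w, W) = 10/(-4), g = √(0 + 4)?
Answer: 15667426/1257 ≈ 12464.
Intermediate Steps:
q(Z) = 356 (q(Z) = -4*(-89) = 356)
g = 2 (g = √4 = 2)
F(w, W) = -5/2 (F(w, W) = 10*(-¼) = -5/2)
H = -178/1257 (H = 356/(-2514) = 356*(-1/2514) = -178/1257 ≈ -0.14161)
p = 177059/1257 (p = 141 - 178/1257 = 177059/1257 ≈ 140.86)
(c(-44, 82) + 12519) - p = (86 + 12519) - 1*177059/1257 = 12605 - 177059/1257 = 15667426/1257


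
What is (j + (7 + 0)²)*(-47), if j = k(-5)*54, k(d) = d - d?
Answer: -2303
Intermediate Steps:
k(d) = 0
j = 0 (j = 0*54 = 0)
(j + (7 + 0)²)*(-47) = (0 + (7 + 0)²)*(-47) = (0 + 7²)*(-47) = (0 + 49)*(-47) = 49*(-47) = -2303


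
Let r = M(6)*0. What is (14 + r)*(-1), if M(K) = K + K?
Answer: -14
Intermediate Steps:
M(K) = 2*K
r = 0 (r = (2*6)*0 = 12*0 = 0)
(14 + r)*(-1) = (14 + 0)*(-1) = 14*(-1) = -14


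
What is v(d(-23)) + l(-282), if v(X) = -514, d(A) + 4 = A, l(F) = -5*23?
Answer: -629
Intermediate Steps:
l(F) = -115
d(A) = -4 + A
v(d(-23)) + l(-282) = -514 - 115 = -629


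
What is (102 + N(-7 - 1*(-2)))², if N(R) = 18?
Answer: 14400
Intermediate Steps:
(102 + N(-7 - 1*(-2)))² = (102 + 18)² = 120² = 14400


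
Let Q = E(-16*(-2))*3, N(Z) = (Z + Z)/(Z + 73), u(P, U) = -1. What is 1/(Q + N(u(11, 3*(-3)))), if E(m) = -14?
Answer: -36/1513 ≈ -0.023794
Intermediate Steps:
N(Z) = 2*Z/(73 + Z) (N(Z) = (2*Z)/(73 + Z) = 2*Z/(73 + Z))
Q = -42 (Q = -14*3 = -42)
1/(Q + N(u(11, 3*(-3)))) = 1/(-42 + 2*(-1)/(73 - 1)) = 1/(-42 + 2*(-1)/72) = 1/(-42 + 2*(-1)*(1/72)) = 1/(-42 - 1/36) = 1/(-1513/36) = -36/1513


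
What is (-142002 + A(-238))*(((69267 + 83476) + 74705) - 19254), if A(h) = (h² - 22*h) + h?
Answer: -16730469840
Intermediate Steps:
A(h) = h² - 21*h
(-142002 + A(-238))*(((69267 + 83476) + 74705) - 19254) = (-142002 - 238*(-21 - 238))*(((69267 + 83476) + 74705) - 19254) = (-142002 - 238*(-259))*((152743 + 74705) - 19254) = (-142002 + 61642)*(227448 - 19254) = -80360*208194 = -16730469840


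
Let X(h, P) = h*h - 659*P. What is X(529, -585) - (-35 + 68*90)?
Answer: 659271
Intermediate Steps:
X(h, P) = h**2 - 659*P
X(529, -585) - (-35 + 68*90) = (529**2 - 659*(-585)) - (-35 + 68*90) = (279841 + 385515) - (-35 + 6120) = 665356 - 1*6085 = 665356 - 6085 = 659271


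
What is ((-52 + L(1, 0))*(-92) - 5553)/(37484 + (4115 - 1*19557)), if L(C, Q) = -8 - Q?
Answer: -33/22042 ≈ -0.0014971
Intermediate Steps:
((-52 + L(1, 0))*(-92) - 5553)/(37484 + (4115 - 1*19557)) = ((-52 + (-8 - 1*0))*(-92) - 5553)/(37484 + (4115 - 1*19557)) = ((-52 + (-8 + 0))*(-92) - 5553)/(37484 + (4115 - 19557)) = ((-52 - 8)*(-92) - 5553)/(37484 - 15442) = (-60*(-92) - 5553)/22042 = (5520 - 5553)*(1/22042) = -33*1/22042 = -33/22042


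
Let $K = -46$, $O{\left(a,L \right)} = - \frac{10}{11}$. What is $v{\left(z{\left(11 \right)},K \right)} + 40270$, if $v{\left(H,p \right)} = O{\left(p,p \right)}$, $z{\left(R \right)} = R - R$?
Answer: $\frac{442960}{11} \approx 40269.0$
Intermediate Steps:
$z{\left(R \right)} = 0$
$O{\left(a,L \right)} = - \frac{10}{11}$ ($O{\left(a,L \right)} = \left(-10\right) \frac{1}{11} = - \frac{10}{11}$)
$v{\left(H,p \right)} = - \frac{10}{11}$
$v{\left(z{\left(11 \right)},K \right)} + 40270 = - \frac{10}{11} + 40270 = \frac{442960}{11}$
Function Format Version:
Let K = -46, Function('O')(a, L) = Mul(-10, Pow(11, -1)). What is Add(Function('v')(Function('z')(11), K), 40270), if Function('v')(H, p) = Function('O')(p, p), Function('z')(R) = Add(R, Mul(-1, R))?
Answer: Rational(442960, 11) ≈ 40269.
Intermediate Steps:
Function('z')(R) = 0
Function('O')(a, L) = Rational(-10, 11) (Function('O')(a, L) = Mul(-10, Rational(1, 11)) = Rational(-10, 11))
Function('v')(H, p) = Rational(-10, 11)
Add(Function('v')(Function('z')(11), K), 40270) = Add(Rational(-10, 11), 40270) = Rational(442960, 11)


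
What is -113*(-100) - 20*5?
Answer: 11200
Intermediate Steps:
-113*(-100) - 20*5 = 11300 - 4*25 = 11300 - 100 = 11200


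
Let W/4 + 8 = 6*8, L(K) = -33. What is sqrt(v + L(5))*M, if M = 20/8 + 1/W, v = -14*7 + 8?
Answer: 401*I*sqrt(123)/160 ≈ 27.796*I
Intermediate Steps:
W = 160 (W = -32 + 4*(6*8) = -32 + 4*48 = -32 + 192 = 160)
v = -90 (v = -98 + 8 = -90)
M = 401/160 (M = 20/8 + 1/160 = 20*(1/8) + 1*(1/160) = 5/2 + 1/160 = 401/160 ≈ 2.5062)
sqrt(v + L(5))*M = sqrt(-90 - 33)*(401/160) = sqrt(-123)*(401/160) = (I*sqrt(123))*(401/160) = 401*I*sqrt(123)/160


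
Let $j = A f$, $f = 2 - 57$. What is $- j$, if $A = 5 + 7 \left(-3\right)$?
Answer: $-880$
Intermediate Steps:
$A = -16$ ($A = 5 - 21 = -16$)
$f = -55$ ($f = 2 - 57 = -55$)
$j = 880$ ($j = \left(-16\right) \left(-55\right) = 880$)
$- j = \left(-1\right) 880 = -880$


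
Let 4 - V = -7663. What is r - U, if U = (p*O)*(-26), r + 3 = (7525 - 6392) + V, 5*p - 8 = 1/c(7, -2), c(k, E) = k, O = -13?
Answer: 288629/35 ≈ 8246.5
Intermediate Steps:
V = 7667 (V = 4 - 1*(-7663) = 4 + 7663 = 7667)
p = 57/35 (p = 8/5 + (⅕)/7 = 8/5 + (⅕)*(⅐) = 8/5 + 1/35 = 57/35 ≈ 1.6286)
r = 8797 (r = -3 + ((7525 - 6392) + 7667) = -3 + (1133 + 7667) = -3 + 8800 = 8797)
U = 19266/35 (U = ((57/35)*(-13))*(-26) = -741/35*(-26) = 19266/35 ≈ 550.46)
r - U = 8797 - 1*19266/35 = 8797 - 19266/35 = 288629/35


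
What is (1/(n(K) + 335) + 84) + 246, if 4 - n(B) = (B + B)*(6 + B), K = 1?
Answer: 107251/325 ≈ 330.00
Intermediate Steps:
n(B) = 4 - 2*B*(6 + B) (n(B) = 4 - (B + B)*(6 + B) = 4 - 2*B*(6 + B))
(1/(n(K) + 335) + 84) + 246 = (1/((4 - 12*1 - 2*1**2) + 335) + 84) + 246 = (1/((4 - 12 - 2*1) + 335) + 84) + 246 = (1/((4 - 12 - 2) + 335) + 84) + 246 = (1/(-10 + 335) + 84) + 246 = (1/325 + 84) + 246 = 27301/325 + 246 = 107251/325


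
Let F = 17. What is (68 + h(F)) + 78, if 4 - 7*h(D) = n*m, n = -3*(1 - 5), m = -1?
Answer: 1038/7 ≈ 148.29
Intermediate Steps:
n = 12 (n = -3*(-4) = 12)
h(D) = 16/7 (h(D) = 4/7 - 12*(-1)/7 = 4/7 - ⅐*(-12) = 4/7 + 12/7 = 16/7)
(68 + h(F)) + 78 = (68 + 16/7) + 78 = 492/7 + 78 = 1038/7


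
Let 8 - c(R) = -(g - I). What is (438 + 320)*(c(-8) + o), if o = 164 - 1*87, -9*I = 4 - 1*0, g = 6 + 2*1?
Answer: 637478/9 ≈ 70831.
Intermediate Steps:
g = 8 (g = 6 + 2 = 8)
I = -4/9 (I = -(4 - 1*0)/9 = -(4 + 0)/9 = -⅑*4 = -4/9 ≈ -0.44444)
c(R) = 148/9 (c(R) = 8 - (-1)*(8 - 1*(-4/9)) = 8 - (-1)*(8 + 4/9) = 8 - (-1)*76/9 = 8 - 1*(-76/9) = 8 + 76/9 = 148/9)
o = 77 (o = 164 - 87 = 77)
(438 + 320)*(c(-8) + o) = (438 + 320)*(148/9 + 77) = 758*(841/9) = 637478/9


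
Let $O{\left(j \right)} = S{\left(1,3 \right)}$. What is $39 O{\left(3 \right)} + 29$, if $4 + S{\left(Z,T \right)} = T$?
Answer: $-10$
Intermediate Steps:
$S{\left(Z,T \right)} = -4 + T$
$O{\left(j \right)} = -1$ ($O{\left(j \right)} = -4 + 3 = -1$)
$39 O{\left(3 \right)} + 29 = 39 \left(-1\right) + 29 = -39 + 29 = -10$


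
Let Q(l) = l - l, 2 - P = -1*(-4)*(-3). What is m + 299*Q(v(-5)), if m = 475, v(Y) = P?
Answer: 475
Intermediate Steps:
P = 14 (P = 2 - (-1*(-4))*(-3) = 2 - 4*(-3) = 2 - 1*(-12) = 2 + 12 = 14)
v(Y) = 14
Q(l) = 0
m + 299*Q(v(-5)) = 475 + 299*0 = 475 + 0 = 475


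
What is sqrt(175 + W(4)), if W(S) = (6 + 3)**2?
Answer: 16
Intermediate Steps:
W(S) = 81 (W(S) = 9**2 = 81)
sqrt(175 + W(4)) = sqrt(175 + 81) = sqrt(256) = 16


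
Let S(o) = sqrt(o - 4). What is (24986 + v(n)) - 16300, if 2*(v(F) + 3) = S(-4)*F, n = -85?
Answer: 8683 - 85*I*sqrt(2) ≈ 8683.0 - 120.21*I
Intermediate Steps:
S(o) = sqrt(-4 + o)
v(F) = -3 + I*F*sqrt(2) (v(F) = -3 + (sqrt(-4 - 4)*F)/2 = -3 + (sqrt(-8)*F)/2 = -3 + ((2*I*sqrt(2))*F)/2 = -3 + (2*I*F*sqrt(2))/2 = -3 + I*F*sqrt(2))
(24986 + v(n)) - 16300 = (24986 + (-3 + I*(-85)*sqrt(2))) - 16300 = (24986 + (-3 - 85*I*sqrt(2))) - 16300 = (24983 - 85*I*sqrt(2)) - 16300 = 8683 - 85*I*sqrt(2)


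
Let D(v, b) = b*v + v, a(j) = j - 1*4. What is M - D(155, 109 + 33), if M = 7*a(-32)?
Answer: -22417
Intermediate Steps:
a(j) = -4 + j (a(j) = j - 4 = -4 + j)
M = -252 (M = 7*(-4 - 32) = 7*(-36) = -252)
D(v, b) = v + b*v
M - D(155, 109 + 33) = -252 - 155*(1 + (109 + 33)) = -252 - 155*(1 + 142) = -252 - 155*143 = -252 - 1*22165 = -252 - 22165 = -22417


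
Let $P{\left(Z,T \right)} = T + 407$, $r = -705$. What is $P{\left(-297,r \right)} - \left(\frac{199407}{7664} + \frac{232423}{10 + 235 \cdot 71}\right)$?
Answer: $- \frac{43239632777}{127950480} \approx -337.94$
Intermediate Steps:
$P{\left(Z,T \right)} = 407 + T$
$P{\left(-297,r \right)} - \left(\frac{199407}{7664} + \frac{232423}{10 + 235 \cdot 71}\right) = \left(407 - 705\right) - \left(\frac{199407}{7664} + \frac{232423}{10 + 235 \cdot 71}\right) = -298 - \left(\frac{199407}{7664} + \frac{232423}{10 + 16685}\right) = -298 - \left(\frac{199407}{7664} + \frac{232423}{16695}\right) = -298 - \frac{5110389737}{127950480} = - \frac{43239632777}{127950480}$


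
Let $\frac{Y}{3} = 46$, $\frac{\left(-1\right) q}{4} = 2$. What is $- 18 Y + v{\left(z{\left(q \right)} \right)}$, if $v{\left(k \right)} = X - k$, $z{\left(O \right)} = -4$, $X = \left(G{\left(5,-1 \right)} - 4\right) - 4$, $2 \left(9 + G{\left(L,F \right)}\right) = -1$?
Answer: $- \frac{4995}{2} \approx -2497.5$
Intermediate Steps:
$q = -8$ ($q = \left(-4\right) 2 = -8$)
$G{\left(L,F \right)} = - \frac{19}{2}$ ($G{\left(L,F \right)} = -9 + \frac{1}{2} \left(-1\right) = -9 - \frac{1}{2} = - \frac{19}{2}$)
$X = - \frac{35}{2}$ ($X = \left(- \frac{19}{2} - 4\right) - 4 = - \frac{27}{2} - 4 = - \frac{35}{2} \approx -17.5$)
$Y = 138$ ($Y = 3 \cdot 46 = 138$)
$v{\left(k \right)} = - \frac{35}{2} - k$
$- 18 Y + v{\left(z{\left(q \right)} \right)} = \left(-18\right) 138 - \frac{27}{2} = -2484 + \left(- \frac{35}{2} + 4\right) = -2484 - \frac{27}{2} = - \frac{4995}{2}$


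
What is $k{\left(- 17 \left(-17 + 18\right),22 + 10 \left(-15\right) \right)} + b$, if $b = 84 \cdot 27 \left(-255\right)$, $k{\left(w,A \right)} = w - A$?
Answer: $-578229$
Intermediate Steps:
$b = -578340$ ($b = 84 \left(-6885\right) = -578340$)
$k{\left(- 17 \left(-17 + 18\right),22 + 10 \left(-15\right) \right)} + b = \left(- 17 \left(-17 + 18\right) - \left(22 + 10 \left(-15\right)\right)\right) - 578340 = \left(\left(-17\right) 1 - \left(22 - 150\right)\right) - 578340 = \left(-17 - -128\right) - 578340 = \left(-17 + 128\right) - 578340 = 111 - 578340 = -578229$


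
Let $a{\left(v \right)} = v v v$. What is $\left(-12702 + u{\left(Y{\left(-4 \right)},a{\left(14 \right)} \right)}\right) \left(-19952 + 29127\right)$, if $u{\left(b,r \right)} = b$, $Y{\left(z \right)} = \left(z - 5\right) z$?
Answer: $-116210550$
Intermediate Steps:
$a{\left(v \right)} = v^{3}$ ($a{\left(v \right)} = v^{2} v = v^{3}$)
$Y{\left(z \right)} = z \left(-5 + z\right)$ ($Y{\left(z \right)} = \left(-5 + z\right) z = z \left(-5 + z\right)$)
$\left(-12702 + u{\left(Y{\left(-4 \right)},a{\left(14 \right)} \right)}\right) \left(-19952 + 29127\right) = \left(-12702 - 4 \left(-5 - 4\right)\right) \left(-19952 + 29127\right) = \left(-12702 - -36\right) 9175 = \left(-12702 + 36\right) 9175 = \left(-12666\right) 9175 = -116210550$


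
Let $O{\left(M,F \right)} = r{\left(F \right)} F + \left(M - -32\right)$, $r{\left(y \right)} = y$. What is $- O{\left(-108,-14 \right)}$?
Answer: $-120$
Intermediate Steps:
$O{\left(M,F \right)} = 32 + M + F^{2}$ ($O{\left(M,F \right)} = F F + \left(M - -32\right) = F^{2} + \left(M + 32\right) = F^{2} + \left(32 + M\right) = 32 + M + F^{2}$)
$- O{\left(-108,-14 \right)} = - (32 - 108 + \left(-14\right)^{2}) = - (32 - 108 + 196) = \left(-1\right) 120 = -120$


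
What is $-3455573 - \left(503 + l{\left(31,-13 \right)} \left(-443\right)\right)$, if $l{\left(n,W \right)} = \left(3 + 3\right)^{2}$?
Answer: $-3440128$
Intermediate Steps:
$l{\left(n,W \right)} = 36$ ($l{\left(n,W \right)} = 6^{2} = 36$)
$-3455573 - \left(503 + l{\left(31,-13 \right)} \left(-443\right)\right) = -3455573 - \left(503 + 36 \left(-443\right)\right) = -3455573 - \left(503 - 15948\right) = -3455573 - -15445 = -3455573 + 15445 = -3440128$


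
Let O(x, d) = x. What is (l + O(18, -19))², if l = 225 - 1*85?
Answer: 24964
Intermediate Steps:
l = 140 (l = 225 - 85 = 140)
(l + O(18, -19))² = (140 + 18)² = 158² = 24964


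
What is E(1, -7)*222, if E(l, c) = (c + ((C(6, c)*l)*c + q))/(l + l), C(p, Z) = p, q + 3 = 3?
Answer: -5439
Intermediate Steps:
q = 0 (q = -3 + 3 = 0)
E(l, c) = (c + 6*c*l)/(2*l) (E(l, c) = (c + ((6*l)*c + 0))/(l + l) = (c + (6*c*l + 0))/((2*l)) = (c + 6*c*l)*(1/(2*l)) = (c + 6*c*l)/(2*l))
E(1, -7)*222 = (3*(-7) + (½)*(-7)/1)*222 = (-21 + (½)*(-7)*1)*222 = (-21 - 7/2)*222 = -49/2*222 = -5439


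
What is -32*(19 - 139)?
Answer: 3840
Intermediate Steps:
-32*(19 - 139) = -32*(-120) = 3840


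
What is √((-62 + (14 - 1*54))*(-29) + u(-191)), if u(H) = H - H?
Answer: √2958 ≈ 54.388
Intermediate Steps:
u(H) = 0
√((-62 + (14 - 1*54))*(-29) + u(-191)) = √((-62 + (14 - 1*54))*(-29) + 0) = √((-62 + (14 - 54))*(-29) + 0) = √((-62 - 40)*(-29) + 0) = √(-102*(-29) + 0) = √(2958 + 0) = √2958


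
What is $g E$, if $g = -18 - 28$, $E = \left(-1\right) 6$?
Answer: $276$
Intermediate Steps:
$E = -6$
$g = -46$
$g E = \left(-46\right) \left(-6\right) = 276$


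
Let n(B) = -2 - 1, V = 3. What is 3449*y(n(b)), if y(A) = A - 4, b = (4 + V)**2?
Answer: -24143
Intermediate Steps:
b = 49 (b = (4 + 3)**2 = 7**2 = 49)
n(B) = -3
y(A) = -4 + A
3449*y(n(b)) = 3449*(-4 - 3) = 3449*(-7) = -24143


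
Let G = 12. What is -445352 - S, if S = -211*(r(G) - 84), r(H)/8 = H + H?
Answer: -422564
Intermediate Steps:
r(H) = 16*H (r(H) = 8*(H + H) = 8*(2*H) = 16*H)
S = -22788 (S = -211*(16*12 - 84) = -211*(192 - 84) = -211*108 = -22788)
-445352 - S = -445352 - 1*(-22788) = -445352 + 22788 = -422564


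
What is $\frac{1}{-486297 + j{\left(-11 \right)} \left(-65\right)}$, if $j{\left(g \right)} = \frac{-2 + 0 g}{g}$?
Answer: $- \frac{11}{5349397} \approx -2.0563 \cdot 10^{-6}$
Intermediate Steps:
$j{\left(g \right)} = - \frac{2}{g}$ ($j{\left(g \right)} = \frac{-2 + 0}{g} = - \frac{2}{g}$)
$\frac{1}{-486297 + j{\left(-11 \right)} \left(-65\right)} = \frac{1}{-486297 + - \frac{2}{-11} \left(-65\right)} = \frac{1}{-486297 + \left(-2\right) \left(- \frac{1}{11}\right) \left(-65\right)} = \frac{1}{-486297 + \frac{2}{11} \left(-65\right)} = \frac{1}{-486297 - \frac{130}{11}} = \frac{1}{- \frac{5349397}{11}} = - \frac{11}{5349397}$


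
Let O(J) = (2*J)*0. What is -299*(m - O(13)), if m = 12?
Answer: -3588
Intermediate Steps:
O(J) = 0
-299*(m - O(13)) = -299*(12 - 1*0) = -299*(12 + 0) = -299*12 = -3588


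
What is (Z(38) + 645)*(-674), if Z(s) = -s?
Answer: -409118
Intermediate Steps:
(Z(38) + 645)*(-674) = (-1*38 + 645)*(-674) = (-38 + 645)*(-674) = 607*(-674) = -409118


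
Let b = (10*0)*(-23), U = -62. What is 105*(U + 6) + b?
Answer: -5880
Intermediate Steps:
b = 0 (b = 0*(-23) = 0)
105*(U + 6) + b = 105*(-62 + 6) + 0 = 105*(-56) + 0 = -5880 + 0 = -5880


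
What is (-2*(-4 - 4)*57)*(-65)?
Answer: -59280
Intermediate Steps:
(-2*(-4 - 4)*57)*(-65) = (-2*(-8)*57)*(-65) = (16*57)*(-65) = 912*(-65) = -59280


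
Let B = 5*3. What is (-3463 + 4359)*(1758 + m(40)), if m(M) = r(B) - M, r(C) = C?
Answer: 1552768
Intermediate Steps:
B = 15
m(M) = 15 - M
(-3463 + 4359)*(1758 + m(40)) = (-3463 + 4359)*(1758 + (15 - 1*40)) = 896*(1758 + (15 - 40)) = 896*(1758 - 25) = 896*1733 = 1552768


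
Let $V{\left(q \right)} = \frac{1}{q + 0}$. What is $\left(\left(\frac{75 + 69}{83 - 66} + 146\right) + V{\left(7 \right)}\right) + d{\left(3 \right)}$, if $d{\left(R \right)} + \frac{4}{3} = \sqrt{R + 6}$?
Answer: $\frac{55792}{357} \approx 156.28$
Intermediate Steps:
$V{\left(q \right)} = \frac{1}{q}$
$d{\left(R \right)} = - \frac{4}{3} + \sqrt{6 + R}$ ($d{\left(R \right)} = - \frac{4}{3} + \sqrt{R + 6} = - \frac{4}{3} + \sqrt{6 + R}$)
$\left(\left(\frac{75 + 69}{83 - 66} + 146\right) + V{\left(7 \right)}\right) + d{\left(3 \right)} = \left(\left(\frac{75 + 69}{83 - 66} + 146\right) + \frac{1}{7}\right) - \left(\frac{4}{3} - \sqrt{6 + 3}\right) = \left(\left(\frac{144}{17} + 146\right) + \frac{1}{7}\right) - \left(\frac{4}{3} - \sqrt{9}\right) = \left(\left(144 \cdot \frac{1}{17} + 146\right) + \frac{1}{7}\right) + \left(- \frac{4}{3} + 3\right) = \left(\left(\frac{144}{17} + 146\right) + \frac{1}{7}\right) + \frac{5}{3} = \left(\frac{2626}{17} + \frac{1}{7}\right) + \frac{5}{3} = \frac{18399}{119} + \frac{5}{3} = \frac{55792}{357}$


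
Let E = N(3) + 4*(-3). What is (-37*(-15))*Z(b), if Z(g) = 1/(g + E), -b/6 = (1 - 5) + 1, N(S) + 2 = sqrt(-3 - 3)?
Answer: 1110/11 - 555*I*sqrt(6)/22 ≈ 100.91 - 61.794*I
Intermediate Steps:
N(S) = -2 + I*sqrt(6) (N(S) = -2 + sqrt(-3 - 3) = -2 + sqrt(-6) = -2 + I*sqrt(6))
b = 18 (b = -6*((1 - 5) + 1) = -6*(-4 + 1) = -6*(-3) = 18)
E = -14 + I*sqrt(6) (E = (-2 + I*sqrt(6)) + 4*(-3) = (-2 + I*sqrt(6)) - 12 = -14 + I*sqrt(6) ≈ -14.0 + 2.4495*I)
Z(g) = 1/(-14 + g + I*sqrt(6)) (Z(g) = 1/(g + (-14 + I*sqrt(6))) = 1/(-14 + g + I*sqrt(6)))
(-37*(-15))*Z(b) = (-37*(-15))/(-14 + 18 + I*sqrt(6)) = 555/(4 + I*sqrt(6))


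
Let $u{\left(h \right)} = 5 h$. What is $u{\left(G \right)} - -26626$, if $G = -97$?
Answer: $26141$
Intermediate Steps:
$u{\left(G \right)} - -26626 = 5 \left(-97\right) - -26626 = -485 + 26626 = 26141$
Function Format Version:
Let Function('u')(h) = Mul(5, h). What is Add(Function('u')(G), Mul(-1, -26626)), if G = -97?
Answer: 26141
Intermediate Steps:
Add(Function('u')(G), Mul(-1, -26626)) = Add(Mul(5, -97), Mul(-1, -26626)) = Add(-485, 26626) = 26141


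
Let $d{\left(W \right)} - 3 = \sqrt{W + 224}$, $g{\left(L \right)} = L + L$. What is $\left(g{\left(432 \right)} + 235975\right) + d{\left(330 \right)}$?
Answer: $236842 + \sqrt{554} \approx 2.3687 \cdot 10^{5}$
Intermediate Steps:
$g{\left(L \right)} = 2 L$
$d{\left(W \right)} = 3 + \sqrt{224 + W}$ ($d{\left(W \right)} = 3 + \sqrt{W + 224} = 3 + \sqrt{224 + W}$)
$\left(g{\left(432 \right)} + 235975\right) + d{\left(330 \right)} = \left(2 \cdot 432 + 235975\right) + \left(3 + \sqrt{224 + 330}\right) = \left(864 + 235975\right) + \left(3 + \sqrt{554}\right) = 236839 + \left(3 + \sqrt{554}\right) = 236842 + \sqrt{554}$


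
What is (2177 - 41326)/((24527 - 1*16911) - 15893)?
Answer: 39149/8277 ≈ 4.7299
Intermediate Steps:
(2177 - 41326)/((24527 - 1*16911) - 15893) = -39149/((24527 - 16911) - 15893) = -39149/(7616 - 15893) = -39149/(-8277) = -39149*(-1/8277) = 39149/8277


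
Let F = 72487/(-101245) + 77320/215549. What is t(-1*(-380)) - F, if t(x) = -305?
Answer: -6648297607062/21823258505 ≈ -304.64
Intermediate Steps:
F = -7796236963/21823258505 (F = 72487*(-1/101245) + 77320*(1/215549) = -72487/101245 + 77320/215549 = -7796236963/21823258505 ≈ -0.35724)
t(-1*(-380)) - F = -305 - 1*(-7796236963/21823258505) = -305 + 7796236963/21823258505 = -6648297607062/21823258505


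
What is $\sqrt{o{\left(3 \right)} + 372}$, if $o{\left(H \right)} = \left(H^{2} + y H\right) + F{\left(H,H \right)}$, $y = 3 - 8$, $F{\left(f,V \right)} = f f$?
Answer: $5 \sqrt{15} \approx 19.365$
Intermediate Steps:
$F{\left(f,V \right)} = f^{2}$
$y = -5$ ($y = 3 - 8 = -5$)
$o{\left(H \right)} = - 5 H + 2 H^{2}$ ($o{\left(H \right)} = \left(H^{2} - 5 H\right) + H^{2} = - 5 H + 2 H^{2}$)
$\sqrt{o{\left(3 \right)} + 372} = \sqrt{3 \left(-5 + 2 \cdot 3\right) + 372} = \sqrt{3 \left(-5 + 6\right) + 372} = \sqrt{3 \cdot 1 + 372} = \sqrt{3 + 372} = \sqrt{375} = 5 \sqrt{15}$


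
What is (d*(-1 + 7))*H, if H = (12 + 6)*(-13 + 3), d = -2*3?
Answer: 6480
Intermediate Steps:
d = -6
H = -180 (H = 18*(-10) = -180)
(d*(-1 + 7))*H = -6*(-1 + 7)*(-180) = -6*6*(-180) = -36*(-180) = 6480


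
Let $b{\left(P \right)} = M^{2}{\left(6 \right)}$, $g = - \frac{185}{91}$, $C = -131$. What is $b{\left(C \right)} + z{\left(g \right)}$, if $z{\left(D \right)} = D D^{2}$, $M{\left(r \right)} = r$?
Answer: $\frac{20796931}{753571} \approx 27.598$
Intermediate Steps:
$g = - \frac{185}{91}$ ($g = \left(-185\right) \frac{1}{91} = - \frac{185}{91} \approx -2.033$)
$z{\left(D \right)} = D^{3}$
$b{\left(P \right)} = 36$ ($b{\left(P \right)} = 6^{2} = 36$)
$b{\left(C \right)} + z{\left(g \right)} = 36 + \left(- \frac{185}{91}\right)^{3} = 36 - \frac{6331625}{753571} = \frac{20796931}{753571}$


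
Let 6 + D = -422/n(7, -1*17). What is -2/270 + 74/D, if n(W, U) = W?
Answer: -35197/31320 ≈ -1.1238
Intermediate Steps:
D = -464/7 (D = -6 - 422/7 = -464/7 ≈ -66.286)
-2/270 + 74/D = -2/270 + 74/(-464/7) = -2*1/270 + 74*(-7/464) = -1/135 - 259/232 = -35197/31320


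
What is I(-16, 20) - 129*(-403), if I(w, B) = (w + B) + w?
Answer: 51975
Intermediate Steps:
I(w, B) = B + 2*w (I(w, B) = (B + w) + w = B + 2*w)
I(-16, 20) - 129*(-403) = (20 + 2*(-16)) - 129*(-403) = (20 - 32) + 51987 = -12 + 51987 = 51975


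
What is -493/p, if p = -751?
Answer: 493/751 ≈ 0.65646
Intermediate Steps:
-493/p = -493/(-751) = -493*(-1/751) = 493/751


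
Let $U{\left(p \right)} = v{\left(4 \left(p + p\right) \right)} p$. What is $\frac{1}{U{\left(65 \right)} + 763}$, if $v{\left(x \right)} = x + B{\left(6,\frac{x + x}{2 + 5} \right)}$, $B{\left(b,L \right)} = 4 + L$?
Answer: $\frac{7}{311361} \approx 2.2482 \cdot 10^{-5}$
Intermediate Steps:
$v{\left(x \right)} = 4 + \frac{9 x}{7}$ ($v{\left(x \right)} = x + \left(4 + \frac{x + x}{2 + 5}\right) = x + \left(4 + \frac{2 x}{7}\right) = 4 + \frac{9 x}{7}$)
$U{\left(p \right)} = p \left(4 + \frac{72 p}{7}\right)$ ($U{\left(p \right)} = \left(4 + \frac{9 \cdot 4 \left(p + p\right)}{7}\right) p = \left(4 + \frac{9 \cdot 4 \cdot 2 p}{7}\right) p = \left(4 + \frac{9 \cdot 8 p}{7}\right) p = \left(4 + \frac{72 p}{7}\right) p = p \left(4 + \frac{72 p}{7}\right)$)
$\frac{1}{U{\left(65 \right)} + 763} = \frac{1}{\frac{4}{7} \cdot 65 \left(7 + 18 \cdot 65\right) + 763} = \frac{1}{\frac{4}{7} \cdot 65 \left(7 + 1170\right) + 763} = \frac{1}{\frac{4}{7} \cdot 65 \cdot 1177 + 763} = \frac{1}{\frac{306020}{7} + 763} = \frac{1}{\frac{311361}{7}} = \frac{7}{311361}$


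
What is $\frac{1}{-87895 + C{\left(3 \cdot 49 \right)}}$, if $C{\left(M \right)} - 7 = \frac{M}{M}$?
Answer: $- \frac{1}{87887} \approx -1.1378 \cdot 10^{-5}$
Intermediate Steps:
$C{\left(M \right)} = 8$ ($C{\left(M \right)} = 7 + \frac{M}{M} = 7 + 1 = 8$)
$\frac{1}{-87895 + C{\left(3 \cdot 49 \right)}} = \frac{1}{-87895 + 8} = \frac{1}{-87887} = - \frac{1}{87887}$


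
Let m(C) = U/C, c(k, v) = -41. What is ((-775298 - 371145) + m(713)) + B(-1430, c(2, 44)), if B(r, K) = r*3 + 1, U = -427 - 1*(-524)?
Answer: -820471819/713 ≈ -1.1507e+6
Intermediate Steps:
U = 97 (U = -427 + 524 = 97)
m(C) = 97/C
B(r, K) = 1 + 3*r (B(r, K) = 3*r + 1 = 1 + 3*r)
((-775298 - 371145) + m(713)) + B(-1430, c(2, 44)) = ((-775298 - 371145) + 97/713) + (1 + 3*(-1430)) = (-1146443 + 97*(1/713)) + (1 - 4290) = (-1146443 + 97/713) - 4289 = -817413762/713 - 4289 = -820471819/713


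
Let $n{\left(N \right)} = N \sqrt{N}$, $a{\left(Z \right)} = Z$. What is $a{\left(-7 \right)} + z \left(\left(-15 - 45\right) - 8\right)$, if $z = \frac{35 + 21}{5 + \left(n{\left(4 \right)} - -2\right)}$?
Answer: $- \frac{3913}{15} \approx -260.87$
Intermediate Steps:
$n{\left(N \right)} = N^{\frac{3}{2}}$
$z = \frac{56}{15}$ ($z = \frac{35 + 21}{5 - \left(-2 - 4^{\frac{3}{2}}\right)} = \frac{56}{5 + \left(8 + 2\right)} = \frac{56}{5 + 10} = \frac{56}{15} \approx 3.7333$)
$a{\left(-7 \right)} + z \left(\left(-15 - 45\right) - 8\right) = -7 + \frac{56 \left(\left(-15 - 45\right) - 8\right)}{15} = -7 + \frac{56 \left(-60 - 8\right)}{15} = -7 + \frac{56}{15} \left(-68\right) = -7 - \frac{3808}{15} = - \frac{3913}{15}$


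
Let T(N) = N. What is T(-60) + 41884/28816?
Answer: -421769/7204 ≈ -58.547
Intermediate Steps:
T(-60) + 41884/28816 = -60 + 41884/28816 = -60 + 41884*(1/28816) = -60 + 10471/7204 = -421769/7204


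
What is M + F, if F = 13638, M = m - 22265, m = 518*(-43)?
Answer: -30901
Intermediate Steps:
m = -22274
M = -44539 (M = -22274 - 22265 = -44539)
M + F = -44539 + 13638 = -30901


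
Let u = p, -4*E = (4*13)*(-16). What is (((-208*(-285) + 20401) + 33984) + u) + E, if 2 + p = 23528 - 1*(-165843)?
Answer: 303242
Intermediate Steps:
E = 208 (E = -4*13*(-16)/4 = -13*(-16) = -1/4*(-832) = 208)
p = 189369 (p = -2 + (23528 - 1*(-165843)) = -2 + (23528 + 165843) = -2 + 189371 = 189369)
u = 189369
(((-208*(-285) + 20401) + 33984) + u) + E = (((-208*(-285) + 20401) + 33984) + 189369) + 208 = (((59280 + 20401) + 33984) + 189369) + 208 = ((79681 + 33984) + 189369) + 208 = (113665 + 189369) + 208 = 303034 + 208 = 303242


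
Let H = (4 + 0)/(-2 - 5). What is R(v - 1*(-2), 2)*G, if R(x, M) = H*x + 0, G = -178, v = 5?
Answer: 712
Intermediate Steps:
H = -4/7 (H = 4/(-7) = 4*(-1/7) = -4/7 ≈ -0.57143)
R(x, M) = -4*x/7 (R(x, M) = -4*x/7 + 0 = -4*x/7)
R(v - 1*(-2), 2)*G = -4*(5 - 1*(-2))/7*(-178) = -4*(5 + 2)/7*(-178) = -4/7*7*(-178) = -4*(-178) = 712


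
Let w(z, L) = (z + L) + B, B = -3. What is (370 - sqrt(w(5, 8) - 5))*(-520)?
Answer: -192400 + 520*sqrt(5) ≈ -1.9124e+5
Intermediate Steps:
w(z, L) = -3 + L + z (w(z, L) = (z + L) - 3 = (L + z) - 3 = -3 + L + z)
(370 - sqrt(w(5, 8) - 5))*(-520) = (370 - sqrt((-3 + 8 + 5) - 5))*(-520) = (370 - sqrt(10 - 5))*(-520) = (370 - sqrt(5))*(-520) = -192400 + 520*sqrt(5)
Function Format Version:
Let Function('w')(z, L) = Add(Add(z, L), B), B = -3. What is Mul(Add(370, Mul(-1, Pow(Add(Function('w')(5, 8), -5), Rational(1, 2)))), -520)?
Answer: Add(-192400, Mul(520, Pow(5, Rational(1, 2)))) ≈ -1.9124e+5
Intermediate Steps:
Function('w')(z, L) = Add(-3, L, z) (Function('w')(z, L) = Add(Add(z, L), -3) = Add(Add(L, z), -3) = Add(-3, L, z))
Mul(Add(370, Mul(-1, Pow(Add(Function('w')(5, 8), -5), Rational(1, 2)))), -520) = Mul(Add(370, Mul(-1, Pow(Add(Add(-3, 8, 5), -5), Rational(1, 2)))), -520) = Mul(Add(370, Mul(-1, Pow(Add(10, -5), Rational(1, 2)))), -520) = Mul(Add(370, Mul(-1, Pow(5, Rational(1, 2)))), -520) = Add(-192400, Mul(520, Pow(5, Rational(1, 2))))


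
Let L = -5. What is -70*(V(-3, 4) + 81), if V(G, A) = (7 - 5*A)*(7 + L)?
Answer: -3850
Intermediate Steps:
V(G, A) = 14 - 10*A (V(G, A) = (7 - 5*A)*(7 - 5) = (7 - 5*A)*2 = 14 - 10*A)
-70*(V(-3, 4) + 81) = -70*((14 - 10*4) + 81) = -70*((14 - 40) + 81) = -70*(-26 + 81) = -70*55 = -3850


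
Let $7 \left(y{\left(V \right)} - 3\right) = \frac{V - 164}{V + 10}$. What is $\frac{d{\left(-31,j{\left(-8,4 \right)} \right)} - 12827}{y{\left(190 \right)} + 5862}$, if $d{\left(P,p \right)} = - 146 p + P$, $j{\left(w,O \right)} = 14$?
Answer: $- \frac{10431400}{4105513} \approx -2.5408$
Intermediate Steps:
$d{\left(P,p \right)} = P - 146 p$
$y{\left(V \right)} = 3 + \frac{-164 + V}{7 \left(10 + V\right)}$ ($y{\left(V \right)} = 3 + \frac{\left(V - 164\right) \frac{1}{V + 10}}{7} = 3 + \frac{\left(-164 + V\right) \frac{1}{10 + V}}{7} = 3 + \frac{\frac{1}{10 + V} \left(-164 + V\right)}{7} = 3 + \frac{-164 + V}{7 \left(10 + V\right)}$)
$\frac{d{\left(-31,j{\left(-8,4 \right)} \right)} - 12827}{y{\left(190 \right)} + 5862} = \frac{\left(-31 - 2044\right) - 12827}{\frac{2 \left(23 + 11 \cdot 190\right)}{7 \left(10 + 190\right)} + 5862} = \frac{\left(-31 - 2044\right) - 12827}{\frac{2 \left(23 + 2090\right)}{7 \cdot 200} + 5862} = \frac{-2075 - 12827}{\frac{2}{7} \cdot \frac{1}{200} \cdot 2113 + 5862} = - \frac{14902}{\frac{2113}{700} + 5862} = - \frac{14902}{\frac{4105513}{700}} = \left(-14902\right) \frac{700}{4105513} = - \frac{10431400}{4105513}$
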